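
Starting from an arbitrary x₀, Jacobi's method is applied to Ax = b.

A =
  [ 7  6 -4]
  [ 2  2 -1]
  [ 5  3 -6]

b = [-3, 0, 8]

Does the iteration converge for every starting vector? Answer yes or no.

Let D = diag(7, 2, -6); L, U the strict triangles.
Jacobi T = -D⁻¹(L+U): T[0,1] = -(6)/(7) = -0.8571; T[0,0] = 0.
  T[0,:] = [+0.0000, -0.8571, +0.5714]
  T[1,:] = [-1.0000, +0.0000, +0.5000]
  T[2,:] = [+0.8333, +0.5000, +0.0000]
eigenvalue magnitudes: 1.4262, 0.9535, 0.4727.
ρ = 1.4262; 1.4262 > 1 ⇒ diverges.

no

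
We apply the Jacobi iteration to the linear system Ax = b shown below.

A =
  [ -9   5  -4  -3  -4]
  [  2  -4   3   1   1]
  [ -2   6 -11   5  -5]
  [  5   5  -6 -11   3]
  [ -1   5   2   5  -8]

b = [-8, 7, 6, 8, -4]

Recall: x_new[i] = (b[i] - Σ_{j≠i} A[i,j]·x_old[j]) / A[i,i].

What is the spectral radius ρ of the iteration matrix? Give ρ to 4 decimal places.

A = D + L + U where D = diag(-9, -4, -11, -11, -8).
Jacobi: T = -D⁻¹(L+U), T[1,0] = -(2)/(-4) = +0.5000; T[1,1] = 0.
  T[0,:] = [+0.0000, +0.5556, -0.4444, -0.3333, -0.4444]
  T[1,:] = [+0.5000, +0.0000, +0.7500, +0.2500, +0.2500]
  T[2,:] = [-0.1818, +0.5455, +0.0000, +0.4545, -0.4545]
  T[3,:] = [+0.4545, +0.4545, -0.5455, +0.0000, +0.2727]
  T[4,:] = [-0.1250, +0.6250, +0.2500, +0.6250, +0.0000]
|roots of det(T-λI)|: 1.1440, 0.6676, 0.6676, 0.4661, 0.4661.
spectral radius ρ = 1.1440; 1.1440 > 1, so it fails to converge.

1.1440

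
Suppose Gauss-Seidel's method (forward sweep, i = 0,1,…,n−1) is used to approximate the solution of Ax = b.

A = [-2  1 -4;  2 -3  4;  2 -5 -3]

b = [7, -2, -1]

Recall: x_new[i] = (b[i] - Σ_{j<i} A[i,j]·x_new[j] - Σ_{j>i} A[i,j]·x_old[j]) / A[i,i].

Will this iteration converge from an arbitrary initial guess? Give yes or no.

no

A = D + L + U where D = diag(-2, -3, -3).
GS T = -(D+L)⁻¹U: row 0 first, T[0,2] = -(-4)/(-2) = -2.0000; later rows by forward substitution.
  T[0,:] = [+0.0000 +0.5000 -2.0000]
  T[1,:] = [+0.0000 +0.3333 +0.0000]
  T[2,:] = [+0.0000 -0.2222 -1.3333]
|eigenvalues of T|: 1.3333, 0.3333, 0.0000.
ρ(T) = max|λ| = 1.3333; 1.3333 > 1: divergent.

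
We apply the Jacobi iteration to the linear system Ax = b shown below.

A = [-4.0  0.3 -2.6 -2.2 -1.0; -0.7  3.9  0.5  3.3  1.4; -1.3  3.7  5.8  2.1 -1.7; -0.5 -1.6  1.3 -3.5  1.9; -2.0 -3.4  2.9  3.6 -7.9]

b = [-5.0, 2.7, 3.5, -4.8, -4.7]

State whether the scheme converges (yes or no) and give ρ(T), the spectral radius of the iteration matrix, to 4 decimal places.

no, ρ = 1.2815

Diagonal D = diag(-4, 3.9, 5.8, -3.5, -7.9); L, U strict lower/upper.
Jacobi T = -D⁻¹(L+U): T[1,3] = -(3.3)/(3.9) = -0.8462; T[1,1] = 0.
  T[0,:] = [+0.0000 +0.0750 -0.6500 -0.5500 -0.2500]
  T[1,:] = [+0.1795 +0.0000 -0.1282 -0.8462 -0.3590]
  T[2,:] = [+0.2241 -0.6379 +0.0000 -0.3621 +0.2931]
  T[3,:] = [-0.1429 -0.4571 +0.3714 +0.0000 +0.5429]
  T[4,:] = [-0.2532 -0.4304 +0.3671 +0.4557 +0.0000]
|roots of det(T-λI)|: 1.2815, 0.4840, 0.4840, 0.4714, 0.4714.
spectral radius ρ = 1.2815; 1.2815 > 1: divergent.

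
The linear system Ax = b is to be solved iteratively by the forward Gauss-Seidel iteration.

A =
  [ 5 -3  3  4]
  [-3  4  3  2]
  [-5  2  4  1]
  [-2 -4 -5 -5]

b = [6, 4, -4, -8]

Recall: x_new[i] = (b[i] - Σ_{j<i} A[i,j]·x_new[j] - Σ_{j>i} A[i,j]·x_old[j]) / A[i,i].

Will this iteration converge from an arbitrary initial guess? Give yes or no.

Split A = D + L + U, D = diag(5, 4, 4, -5).
T_GS = -(D+L)⁻¹U: row 0 first, T[0,2] = -(3)/(5) = -0.6000; later rows by forward substitution.
  T[0,:] = [+0.0000 +0.6000 -0.6000 -0.8000]
  T[1,:] = [+0.0000 +0.4500 -1.2000 -1.1000]
  T[2,:] = [+0.0000 +0.5250 -0.1500 -0.7000]
  T[3,:] = [+0.0000 -1.1250 +1.3500 +1.9000]
moduli |λ_i(T)| = 1.6859, 0.5616, 0.0475, 0.0000.
spectral radius ρ = 1.6859; 1.6859 > 1: divergent.

no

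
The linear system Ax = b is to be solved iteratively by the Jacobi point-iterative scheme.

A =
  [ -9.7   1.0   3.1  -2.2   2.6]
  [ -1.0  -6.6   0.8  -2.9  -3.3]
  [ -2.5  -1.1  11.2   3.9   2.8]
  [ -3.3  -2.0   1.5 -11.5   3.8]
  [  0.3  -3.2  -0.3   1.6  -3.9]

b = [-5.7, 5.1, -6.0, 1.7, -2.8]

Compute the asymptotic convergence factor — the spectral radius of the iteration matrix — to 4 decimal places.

0.9134

A = D + L + U where D = diag(-9.7, -6.6, 11.2, -11.5, -3.9).
Jacobi: T = -D⁻¹(L+U), T[1,0] = -(-1)/(-6.6) = -0.1515; T[1,1] = 0.
  T[0,:] = [+0.0000  +0.1031  +0.3196  -0.2268  +0.2680]
  T[1,:] = [-0.1515  +0.0000  +0.1212  -0.4394  -0.5000]
  T[2,:] = [+0.2232  +0.0982  +0.0000  -0.3482  -0.2500]
  T[3,:] = [-0.2870  -0.1739  +0.1304  +0.0000  +0.3304]
  T[4,:] = [+0.0769  -0.8205  -0.0769  +0.4103  +0.0000]
|eigenvalues of T|: 0.9134, 0.5809, 0.5809, 0.3294, 0.1425.
ρ = 0.9134; 0.9134 < 1, so it converges for any x₀.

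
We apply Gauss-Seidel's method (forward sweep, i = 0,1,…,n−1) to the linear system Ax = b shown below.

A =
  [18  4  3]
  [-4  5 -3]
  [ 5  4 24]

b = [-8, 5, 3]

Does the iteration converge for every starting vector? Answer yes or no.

A = D + L + U where D = diag(18, 5, 24).
Gauss-Seidel: T = -(D+L)⁻¹U, row 0 first, T[0,2] = -(3)/(18) = -0.1667; later rows by forward substitution.
  T[0,:] = [+0.0000 -0.2222 -0.1667]
  T[1,:] = [+0.0000 -0.1778 +0.4667]
  T[2,:] = [+0.0000 +0.0759 -0.0431]
eigenvalue magnitudes: 0.3103, 0.0895, 0.0000.
ρ = 0.3103; 0.3103 < 1: convergent.

yes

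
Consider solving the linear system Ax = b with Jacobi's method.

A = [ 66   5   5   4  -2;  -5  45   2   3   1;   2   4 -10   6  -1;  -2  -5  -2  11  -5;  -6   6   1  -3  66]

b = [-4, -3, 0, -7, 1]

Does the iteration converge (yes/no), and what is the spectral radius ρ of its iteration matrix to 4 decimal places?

yes, ρ = 0.3725

Split A = D + L + U, D = diag(66, 45, -10, 11, 66).
T_J = -D⁻¹(L+U): T[0,1] = -(5)/(66) = -0.0758; T[0,0] = 0.
  T[0,:] = [+0.0000 -0.0758 -0.0758 -0.0606 +0.0303]
  T[1,:] = [+0.1111 +0.0000 -0.0444 -0.0667 -0.0222]
  T[2,:] = [+0.2000 +0.4000 +0.0000 +0.6000 -0.1000]
  T[3,:] = [+0.1818 +0.4545 +0.1818 +0.0000 +0.4545]
  T[4,:] = [+0.0909 -0.0909 -0.0152 +0.0455 +0.0000]
moduli |λ_i(T)| = 0.3725, 0.3151, 0.3151, 0.1214, 0.1197.
spectral radius ρ = 0.3725; 0.3725 < 1: convergent.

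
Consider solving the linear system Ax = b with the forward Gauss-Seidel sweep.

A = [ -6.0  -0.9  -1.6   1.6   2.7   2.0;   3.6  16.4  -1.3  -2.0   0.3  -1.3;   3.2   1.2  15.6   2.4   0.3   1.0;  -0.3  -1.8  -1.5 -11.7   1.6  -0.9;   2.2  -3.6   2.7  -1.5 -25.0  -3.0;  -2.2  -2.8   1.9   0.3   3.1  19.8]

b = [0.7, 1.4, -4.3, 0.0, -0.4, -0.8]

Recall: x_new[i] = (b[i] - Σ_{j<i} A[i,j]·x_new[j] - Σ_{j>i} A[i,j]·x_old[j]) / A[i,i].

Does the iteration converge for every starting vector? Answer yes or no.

Let D = diag(-6, 16.4, 15.6, -11.7, -25, 19.8); L, U the strict triangles.
Gauss-Seidel: T = -(D+L)⁻¹U, row 0 first, T[0,3] = -(1.6)/(-6) = +0.2667; later rows by forward substitution.
  T[0,:] = [+0.0000 -0.1500 -0.2667 +0.2667 +0.4500 +0.3333]
  T[1,:] = [+0.0000 +0.0329 +0.1378 +0.0634 -0.1171 +0.0061]
  T[2,:] = [+0.0000 +0.0282 +0.0441 -0.2134 -0.1025 -0.1329]
  T[3,:] = [+0.0000 -0.0048 -0.0200 +0.0108 +0.1564 -0.0694]
  T[4,:] = [+0.0000 -0.0146 -0.0373 -0.0094 +0.0360 -0.1017]
  T[5,:] = [+0.0000 -0.0124 -0.0082 +0.0604 +0.0353 +0.0676]
|λ(T)| sorted: 0.1630, 0.0831, 0.0831, 0.0559, 0.0530, 0.0000.
ρ = 0.1630; 0.1630 < 1 ⇒ converges.

yes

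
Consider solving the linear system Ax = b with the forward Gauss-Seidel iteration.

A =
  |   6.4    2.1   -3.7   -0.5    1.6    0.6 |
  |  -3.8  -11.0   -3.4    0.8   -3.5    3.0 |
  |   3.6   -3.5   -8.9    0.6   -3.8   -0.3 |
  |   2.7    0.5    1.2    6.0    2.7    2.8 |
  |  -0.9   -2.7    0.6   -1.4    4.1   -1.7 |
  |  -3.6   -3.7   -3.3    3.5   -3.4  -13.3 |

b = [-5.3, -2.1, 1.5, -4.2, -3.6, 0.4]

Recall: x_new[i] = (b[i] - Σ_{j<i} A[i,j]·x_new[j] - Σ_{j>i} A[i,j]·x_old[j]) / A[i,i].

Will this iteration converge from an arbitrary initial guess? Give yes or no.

Split A = D + L + U, D = diag(6.4, -11, -8.9, 6, 4.1, -13.3).
Gauss-Seidel: T = -(D+L)⁻¹U, row 0 first, T[0,1] = -(2.1)/(6.4) = -0.3281; later rows by forward substitution.
  T[0,:] = [+0.0000, -0.3281, +0.5781, +0.0781, -0.2500, -0.0938]
  T[1,:] = [+0.0000, +0.1134, -0.5088, +0.0457, -0.2318, +0.3051]
  T[2,:] = [+0.0000, -0.1773, +0.4339, +0.0810, -0.4369, -0.1916]
  T[3,:] = [+0.0000, +0.1737, -0.3045, -0.0552, -0.2308, -0.4116]
  T[4,:] = [+0.0000, +0.0879, -0.3757, +0.0166, -0.2224, +0.4825]
  T[5,:] = [+0.0000, +0.1245, -0.1067, -0.0727, +0.2367, -0.2436]
|roots of det(T-λI)|: 0.8292, 0.6645, 0.1541, 0.0638, 0.0638, 0.0000.
ρ(T) = max|λ| = 0.8292; 0.8292 < 1: convergent.

yes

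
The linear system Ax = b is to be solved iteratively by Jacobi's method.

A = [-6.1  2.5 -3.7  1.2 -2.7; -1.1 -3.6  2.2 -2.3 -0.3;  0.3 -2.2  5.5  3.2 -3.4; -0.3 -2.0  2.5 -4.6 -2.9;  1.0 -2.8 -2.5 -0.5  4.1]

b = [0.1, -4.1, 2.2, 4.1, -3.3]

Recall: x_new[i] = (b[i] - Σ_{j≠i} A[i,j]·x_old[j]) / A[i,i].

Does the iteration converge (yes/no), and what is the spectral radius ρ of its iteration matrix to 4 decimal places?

Diagonal D = diag(-6.1, -3.6, 5.5, -4.6, 4.1); L, U strict lower/upper.
Jacobi: T = -D⁻¹(L+U), T[0,4] = -(-2.7)/(-6.1) = -0.4426; T[0,0] = 0.
  T[0,:] = [+0.0000  +0.4098  -0.6066  +0.1967  -0.4426]
  T[1,:] = [-0.3056  +0.0000  +0.6111  -0.6389  -0.0833]
  T[2,:] = [-0.0545  +0.4000  +0.0000  -0.5818  +0.6182]
  T[3,:] = [-0.0652  -0.4348  +0.5435  +0.0000  -0.6304]
  T[4,:] = [-0.2439  +0.6829  +0.6098  +0.1220  +0.0000]
eigenvalue magnitudes: 1.2068, 0.9514, 0.9514, 0.2367, 0.2367.
ρ(T) = max|λ| = 1.2068; 1.2068 > 1 ⇒ diverges.

no, ρ = 1.2068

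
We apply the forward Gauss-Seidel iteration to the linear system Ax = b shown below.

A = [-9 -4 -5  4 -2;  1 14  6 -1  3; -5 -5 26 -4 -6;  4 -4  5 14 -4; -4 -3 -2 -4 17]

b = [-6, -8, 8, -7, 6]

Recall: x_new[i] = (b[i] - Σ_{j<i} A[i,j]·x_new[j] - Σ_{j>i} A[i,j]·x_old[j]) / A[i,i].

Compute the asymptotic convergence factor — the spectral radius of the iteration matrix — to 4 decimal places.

0.5233

Write A = D+L+U with D = diag(-9, 14, 26, 14, 17).
T_GS = -(D+L)⁻¹U: row 0 first, T[0,4] = -(-2)/(-9) = -0.2222; later rows by forward substitution.
  T[0,:] = [+0.0000  -0.4444  -0.5556  +0.4444  -0.2222]
  T[1,:] = [+0.0000  +0.0317  -0.3889  +0.0397  -0.1984]
  T[2,:] = [+0.0000  -0.0794  -0.1816  +0.2469  +0.1499]
  T[3,:] = [+0.0000  +0.1644  +0.1125  -0.2038  +0.2390]
  T[4,:] = [+0.0000  -0.0696  -0.1942  +0.0927  -0.0134]
eigenvalue magnitudes: 0.5233, 0.1849, 0.1849, 0.1101, 0.0000.
ρ = 0.5233; 0.5233 < 1: convergent.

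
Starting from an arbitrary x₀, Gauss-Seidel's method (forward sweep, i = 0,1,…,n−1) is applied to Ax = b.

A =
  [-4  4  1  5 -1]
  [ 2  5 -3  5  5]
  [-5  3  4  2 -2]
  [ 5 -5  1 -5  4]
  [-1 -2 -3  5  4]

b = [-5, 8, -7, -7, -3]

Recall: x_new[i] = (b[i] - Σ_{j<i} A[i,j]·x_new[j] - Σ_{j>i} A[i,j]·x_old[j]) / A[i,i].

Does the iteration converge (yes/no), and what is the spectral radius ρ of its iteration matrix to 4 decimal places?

no, ρ = 1.4884

Write A = D+L+U with D = diag(-4, 5, 4, -5, 4).
Gauss-Seidel: T = -(D+L)⁻¹U, row 0 first, T[0,3] = -(5)/(-4) = +1.2500; later rows by forward substitution.
  T[0,:] = [+0.0000, +1.0000, +0.2500, +1.2500, -0.2500]
  T[1,:] = [+0.0000, -0.4000, +0.5000, -1.5000, -0.9000]
  T[2,:] = [+0.0000, +1.5500, -0.0625, +2.1875, +0.8625]
  T[3,:] = [+0.0000, +1.7100, -0.2625, +3.1875, +1.6225]
  T[4,:] = [+0.0000, -0.9250, +0.5938, -2.7813, -1.8938]
|eigenvalues of T|: 1.4884, 0.7173, 0.2690, 0.2089, 0.0000.
ρ(T) = max|λ| = 1.4884; 1.4884 > 1, so it fails to converge.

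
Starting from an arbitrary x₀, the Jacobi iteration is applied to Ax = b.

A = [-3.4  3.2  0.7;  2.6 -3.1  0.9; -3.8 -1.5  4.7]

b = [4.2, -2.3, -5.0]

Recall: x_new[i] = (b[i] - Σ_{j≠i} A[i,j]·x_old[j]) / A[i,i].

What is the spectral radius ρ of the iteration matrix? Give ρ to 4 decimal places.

Write A = D+L+U with D = diag(-3.4, -3.1, 4.7).
Jacobi: T = -D⁻¹(L+U), T[1,2] = -(0.9)/(-3.1) = +0.2903; T[1,1] = 0.
  T[0,:] = [+0.0000, +0.9412, +0.2059]
  T[1,:] = [+0.8387, +0.0000, +0.2903]
  T[2,:] = [+0.8085, +0.3191, +0.0000]
|λ(T)| sorted: 1.1364, 0.8509, 0.2854.
spectral radius ρ = 1.1364; 1.1364 > 1: divergent.

1.1364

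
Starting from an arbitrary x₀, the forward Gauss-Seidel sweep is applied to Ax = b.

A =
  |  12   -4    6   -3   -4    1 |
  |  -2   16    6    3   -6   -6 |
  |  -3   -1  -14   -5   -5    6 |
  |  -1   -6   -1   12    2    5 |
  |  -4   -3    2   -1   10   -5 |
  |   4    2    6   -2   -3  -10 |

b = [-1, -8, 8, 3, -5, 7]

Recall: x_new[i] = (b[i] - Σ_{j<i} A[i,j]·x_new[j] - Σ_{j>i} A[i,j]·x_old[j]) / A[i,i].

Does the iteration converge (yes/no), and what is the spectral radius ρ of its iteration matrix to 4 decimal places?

Split A = D + L + U, D = diag(12, 16, -14, 12, 10, -10).
T_GS = -(D+L)⁻¹U: row 0 first, T[0,1] = -(-4)/(12) = +0.3333; later rows by forward substitution.
  T[0,:] = [+0.0000 +0.3333 -0.5000 +0.2500 +0.3333 -0.0833]
  T[1,:] = [+0.0000 +0.0417 -0.4375 -0.1562 +0.4167 +0.3646]
  T[2,:] = [+0.0000 -0.0744 +0.1384 -0.3996 -0.4583 +0.4204]
  T[3,:] = [+0.0000 +0.0424 -0.2489 -0.0906 +0.0312 -0.2063]
  T[4,:] = [+0.0000 +0.1650 -0.3838 +0.1240 +0.3531 +0.4713]
  T[5,:] = [+0.0000 +0.0391 -0.0395 -0.1901 -0.1705 +0.1917]
eigenvalue magnitudes: 0.8602, 0.2436, 0.2434, 0.1708, 0.1708, 0.0000.
ρ = 0.8602; 0.8602 < 1: convergent.

yes, ρ = 0.8602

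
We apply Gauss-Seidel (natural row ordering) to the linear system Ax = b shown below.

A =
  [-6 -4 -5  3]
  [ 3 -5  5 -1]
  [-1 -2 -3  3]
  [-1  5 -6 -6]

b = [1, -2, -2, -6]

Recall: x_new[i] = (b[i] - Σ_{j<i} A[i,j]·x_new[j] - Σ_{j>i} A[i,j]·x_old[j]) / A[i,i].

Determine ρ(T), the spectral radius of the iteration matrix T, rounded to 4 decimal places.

1.3609

A = D + L + U where D = diag(-6, -5, -3, -6).
GS T = -(D+L)⁻¹U: row 0 first, T[0,1] = -(-4)/(-6) = -0.6667; later rows by forward substitution.
  T[0,:] = [+0.0000, -0.6667, -0.8333, +0.5000]
  T[1,:] = [+0.0000, -0.4000, +0.5000, +0.1000]
  T[2,:] = [+0.0000, +0.4889, -0.0556, +0.7667]
  T[3,:] = [+0.0000, -0.7111, +0.6111, -0.7667]
|λ(T)| sorted: 1.3609, 0.3634, 0.2247, 0.0000.
ρ = 1.3609; 1.3609 > 1: divergent.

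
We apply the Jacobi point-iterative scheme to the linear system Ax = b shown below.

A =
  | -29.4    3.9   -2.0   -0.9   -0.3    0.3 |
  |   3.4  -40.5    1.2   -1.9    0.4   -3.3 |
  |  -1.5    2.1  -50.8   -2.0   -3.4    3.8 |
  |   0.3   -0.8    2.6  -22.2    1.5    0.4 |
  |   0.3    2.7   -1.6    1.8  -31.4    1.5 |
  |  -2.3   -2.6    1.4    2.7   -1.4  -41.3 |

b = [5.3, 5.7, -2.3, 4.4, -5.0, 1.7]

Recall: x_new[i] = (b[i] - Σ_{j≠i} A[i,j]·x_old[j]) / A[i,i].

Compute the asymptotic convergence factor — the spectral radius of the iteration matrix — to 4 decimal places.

Split A = D + L + U, D = diag(-29.4, -40.5, -50.8, -22.2, -31.4, -41.3).
T_J = -D⁻¹(L+U): T[4,3] = -(1.8)/(-31.4) = +0.0573; T[4,4] = 0.
  T[0,:] = [+0.0000, +0.1327, -0.0680, -0.0306, -0.0102, +0.0102]
  T[1,:] = [+0.0840, +0.0000, +0.0296, -0.0469, +0.0099, -0.0815]
  T[2,:] = [-0.0295, +0.0413, +0.0000, -0.0394, -0.0669, +0.0748]
  T[3,:] = [+0.0135, -0.0360, +0.1171, +0.0000, +0.0676, +0.0180]
  T[4,:] = [+0.0096, +0.0860, -0.0510, +0.0573, +0.0000, +0.0478]
  T[5,:] = [-0.0557, -0.0630, +0.0339, +0.0654, -0.0339, +0.0000]
eigenvalue magnitudes: 0.1676, 0.1230, 0.1230, 0.0817, 0.0817, 0.0422.
ρ = 0.1676; 0.1676 < 1, so it converges for any x₀.

0.1676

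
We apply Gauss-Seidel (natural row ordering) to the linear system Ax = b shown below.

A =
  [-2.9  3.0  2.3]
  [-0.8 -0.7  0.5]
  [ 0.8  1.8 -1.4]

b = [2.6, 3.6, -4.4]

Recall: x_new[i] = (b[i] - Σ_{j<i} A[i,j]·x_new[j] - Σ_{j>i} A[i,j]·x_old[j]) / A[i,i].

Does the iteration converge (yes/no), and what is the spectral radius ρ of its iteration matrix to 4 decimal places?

no, ρ = 1.3007

Split A = D + L + U, D = diag(-2.9, -0.7, -1.4).
T_GS = -(D+L)⁻¹U: row 0 first, T[0,2] = -(2.3)/(-2.9) = +0.7931; later rows by forward substitution.
  T[0,:] = [+0.0000 +1.0345 +0.7931]
  T[1,:] = [+0.0000 -1.1823 -0.1921]
  T[2,:] = [+0.0000 -0.9289 +0.2062]
|eigenvalues of T|: 1.3007, 0.3246, 0.0000.
ρ(T) = max|λ| = 1.3007; 1.3007 > 1, so it fails to converge.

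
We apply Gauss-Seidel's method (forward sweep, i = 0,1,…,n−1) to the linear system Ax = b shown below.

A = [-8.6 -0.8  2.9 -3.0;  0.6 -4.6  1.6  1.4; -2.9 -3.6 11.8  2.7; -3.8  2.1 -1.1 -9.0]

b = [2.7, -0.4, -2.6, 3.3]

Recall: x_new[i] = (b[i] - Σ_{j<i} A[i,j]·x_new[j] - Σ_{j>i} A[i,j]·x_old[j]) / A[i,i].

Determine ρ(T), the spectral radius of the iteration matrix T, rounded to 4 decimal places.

0.3175

Write A = D+L+U with D = diag(-8.6, -4.6, 11.8, -9).
GS T = -(D+L)⁻¹U: row 0 first, T[0,2] = -(2.9)/(-8.6) = +0.3372; later rows by forward substitution.
  T[0,:] = [+0.0000 -0.0930 +0.3372 -0.3488]
  T[1,:] = [+0.0000 -0.0121 +0.3918 +0.2588]
  T[2,:] = [+0.0000 -0.0266 +0.2024 -0.2356]
  T[3,:] = [+0.0000 +0.0397 -0.0757 +0.2365]
|roots of det(T-λI)|: 0.3175, 0.1679, 0.0586, 0.0000.
ρ = 0.3175; 0.3175 < 1, so it converges for any x₀.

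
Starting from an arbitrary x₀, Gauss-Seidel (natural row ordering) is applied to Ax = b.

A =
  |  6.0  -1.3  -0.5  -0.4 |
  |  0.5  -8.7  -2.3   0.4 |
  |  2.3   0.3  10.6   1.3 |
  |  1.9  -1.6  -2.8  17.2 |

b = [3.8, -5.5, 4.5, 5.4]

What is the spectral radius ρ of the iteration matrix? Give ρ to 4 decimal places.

0.1564

Write A = D+L+U with D = diag(6, -8.7, 10.6, 17.2).
GS T = -(D+L)⁻¹U: row 0 first, T[0,2] = -(-0.5)/(6) = +0.0833; later rows by forward substitution.
  T[0,:] = [+0.0000 +0.2167 +0.0833 +0.0667]
  T[1,:] = [+0.0000 +0.0125 -0.2596 +0.0498]
  T[2,:] = [+0.0000 -0.0474 -0.0107 -0.1385]
  T[3,:] = [+0.0000 -0.0305 -0.0351 -0.0253]
|λ(T)| sorted: 0.1564, 0.0704, 0.0704, 0.0000.
ρ = 0.1564; 0.1564 < 1: convergent.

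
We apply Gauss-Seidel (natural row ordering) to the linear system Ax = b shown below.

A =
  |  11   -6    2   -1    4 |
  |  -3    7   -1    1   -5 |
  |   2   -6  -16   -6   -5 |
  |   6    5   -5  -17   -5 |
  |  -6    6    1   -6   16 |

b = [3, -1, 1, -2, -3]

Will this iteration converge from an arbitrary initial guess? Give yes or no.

Write A = D+L+U with D = diag(11, 7, -16, -17, 16).
Gauss-Seidel: T = -(D+L)⁻¹U, row 0 first, T[0,1] = -(-6)/(11) = +0.5455; later rows by forward substitution.
  T[0,:] = [+0.0000 +0.5455 -0.1818 +0.0909 -0.3636]
  T[1,:] = [+0.0000 +0.2338 +0.0649 -0.1039 +0.5584]
  T[2,:] = [+0.0000 -0.0195 -0.0471 -0.3247 -0.5674]
  T[3,:] = [+0.0000 +0.2670 -0.0312 +0.0970 -0.0913]
  T[4,:] = [+0.0000 +0.2182 -0.1013 +0.1297 -0.3446]
|λ(T)| sorted: 0.5773, 0.4052, 0.1174, 0.1174, 0.0000.
ρ = 0.5773; 0.5773 < 1: convergent.

yes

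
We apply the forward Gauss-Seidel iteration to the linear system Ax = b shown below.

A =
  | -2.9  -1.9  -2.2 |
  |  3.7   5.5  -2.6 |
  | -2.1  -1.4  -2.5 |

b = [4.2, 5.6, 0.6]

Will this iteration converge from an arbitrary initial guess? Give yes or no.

yes

A = D + L + U where D = diag(-2.9, 5.5, -2.5).
T_GS = -(D+L)⁻¹U: row 0 first, T[0,1] = -(-1.9)/(-2.9) = -0.6552; later rows by forward substitution.
  T[0,:] = [+0.0000, -0.6552, -0.7586]
  T[1,:] = [+0.0000, +0.4408, +0.9831]
  T[2,:] = [+0.0000, +0.3035, +0.0867]
|λ(T)| sorted: 0.8379, 0.3105, 0.0000.
spectral radius ρ = 0.8379; 0.8379 < 1: convergent.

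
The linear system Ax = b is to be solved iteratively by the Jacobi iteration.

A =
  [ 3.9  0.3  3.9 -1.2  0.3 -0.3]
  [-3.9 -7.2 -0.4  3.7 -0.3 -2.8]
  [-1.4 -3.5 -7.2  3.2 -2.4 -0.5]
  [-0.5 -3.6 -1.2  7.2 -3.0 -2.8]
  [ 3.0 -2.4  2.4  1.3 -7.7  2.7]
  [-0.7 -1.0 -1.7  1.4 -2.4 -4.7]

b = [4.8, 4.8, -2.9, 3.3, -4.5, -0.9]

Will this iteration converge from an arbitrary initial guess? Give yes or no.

Let D = diag(3.9, -7.2, -7.2, 7.2, -7.7, -4.7); L, U the strict triangles.
Jacobi: T = -D⁻¹(L+U), T[5,1] = -(-1)/(-4.7) = -0.2128; T[5,5] = 0.
  T[0,:] = [+0.0000 -0.0769 -1.0000 +0.3077 -0.0769 +0.0769]
  T[1,:] = [-0.5417 +0.0000 -0.0556 +0.5139 -0.0417 -0.3889]
  T[2,:] = [-0.1944 -0.4861 +0.0000 +0.4444 -0.3333 -0.0694]
  T[3,:] = [+0.0694 +0.5000 +0.1667 +0.0000 +0.4167 +0.3889]
  T[4,:] = [+0.3896 -0.3117 +0.3117 +0.1688 +0.0000 +0.3506]
  T[5,:] = [-0.1489 -0.2128 -0.3617 +0.2979 -0.5106 +0.0000]
|λ(T)| sorted: 1.1206, 0.5775, 0.5775, 0.4348, 0.4348, 0.2041.
ρ(T) = max|λ| = 1.1206; 1.1206 > 1: divergent.

no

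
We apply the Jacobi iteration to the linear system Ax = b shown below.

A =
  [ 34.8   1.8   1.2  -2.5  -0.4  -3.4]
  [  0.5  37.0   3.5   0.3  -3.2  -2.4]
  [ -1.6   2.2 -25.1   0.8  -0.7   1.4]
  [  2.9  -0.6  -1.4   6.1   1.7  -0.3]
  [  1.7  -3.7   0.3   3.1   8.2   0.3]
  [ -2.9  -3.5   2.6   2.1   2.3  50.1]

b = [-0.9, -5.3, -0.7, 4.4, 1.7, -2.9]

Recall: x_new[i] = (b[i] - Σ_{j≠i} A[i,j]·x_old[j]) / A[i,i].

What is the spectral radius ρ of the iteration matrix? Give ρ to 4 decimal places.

0.3624

Diagonal D = diag(34.8, 37, -25.1, 6.1, 8.2, 50.1); L, U strict lower/upper.
T_J = -D⁻¹(L+U): T[1,2] = -(3.5)/(37) = -0.0946; T[1,1] = 0.
  T[0,:] = [+0.0000  -0.0517  -0.0345  +0.0718  +0.0115  +0.0977]
  T[1,:] = [-0.0135  +0.0000  -0.0946  -0.0081  +0.0865  +0.0649]
  T[2,:] = [-0.0637  +0.0876  +0.0000  +0.0319  -0.0279  +0.0558]
  T[3,:] = [-0.4754  +0.0984  +0.2295  +0.0000  -0.2787  +0.0492]
  T[4,:] = [-0.2073  +0.4512  -0.0366  -0.3780  +0.0000  -0.0366]
  T[5,:] = [+0.0579  +0.0699  -0.0519  -0.0419  -0.0459  +0.0000]
|eigenvalues of T|: 0.3624, 0.2849, 0.1575, 0.0875, 0.0749, 0.0749.
spectral radius ρ = 0.3624; 0.3624 < 1, so it converges for any x₀.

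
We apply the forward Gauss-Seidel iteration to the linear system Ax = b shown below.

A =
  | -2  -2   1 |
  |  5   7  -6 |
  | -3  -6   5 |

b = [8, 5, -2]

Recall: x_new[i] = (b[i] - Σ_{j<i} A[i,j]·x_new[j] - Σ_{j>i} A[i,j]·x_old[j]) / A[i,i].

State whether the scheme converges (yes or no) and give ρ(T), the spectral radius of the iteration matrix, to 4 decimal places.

no, ρ = 1.1775

Diagonal D = diag(-2, 7, 5); L, U strict lower/upper.
GS T = -(D+L)⁻¹U: row 0 first, T[0,2] = -(1)/(-2) = +0.5000; later rows by forward substitution.
  T[0,:] = [+0.0000  -1.0000  +0.5000]
  T[1,:] = [+0.0000  +0.7143  +0.5000]
  T[2,:] = [+0.0000  +0.2571  +0.9000]
eigenvalue magnitudes: 1.1775, 0.4367, 0.0000.
ρ(T) = max|λ| = 1.1775; 1.1775 > 1, so it fails to converge.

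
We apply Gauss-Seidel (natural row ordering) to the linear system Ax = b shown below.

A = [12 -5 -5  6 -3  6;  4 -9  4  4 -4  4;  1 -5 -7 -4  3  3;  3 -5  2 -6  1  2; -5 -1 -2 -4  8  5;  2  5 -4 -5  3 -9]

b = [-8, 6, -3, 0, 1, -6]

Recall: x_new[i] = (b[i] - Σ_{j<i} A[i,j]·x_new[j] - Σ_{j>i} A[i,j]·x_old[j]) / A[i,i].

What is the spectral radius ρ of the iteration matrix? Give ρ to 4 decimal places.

Let D = diag(12, -9, -7, -6, 8, -9); L, U the strict triangles.
Gauss-Seidel: T = -(D+L)⁻¹U, row 0 first, T[0,3] = -(6)/(12) = -0.5000; later rows by forward substitution.
  T[0,:] = [+0.0000, +0.4167, +0.4167, -0.5000, +0.2500, -0.5000]
  T[1,:] = [+0.0000, +0.1852, +0.6296, +0.2222, -0.3333, +0.2222]
  T[2,:] = [+0.0000, -0.0728, -0.3902, -0.8016, +0.7024, +0.1984]
  T[3,:] = [+0.0000, +0.0298, -0.4464, -0.7024, +0.8036, -0.0357]
  T[4,:] = [+0.0000, +0.2803, +0.0184, -0.8363, +0.6920, -0.8780]
  T[5,:] = [+0.0000, +0.3047, +0.8699, +0.4800, -0.6576, -0.3487]
moduli |λ_i(T)| = 1.3622, 0.4439, 0.3140, 0.3140, 0.0411, 0.0000.
ρ(T) = max|λ| = 1.3622; 1.3622 > 1: divergent.

1.3622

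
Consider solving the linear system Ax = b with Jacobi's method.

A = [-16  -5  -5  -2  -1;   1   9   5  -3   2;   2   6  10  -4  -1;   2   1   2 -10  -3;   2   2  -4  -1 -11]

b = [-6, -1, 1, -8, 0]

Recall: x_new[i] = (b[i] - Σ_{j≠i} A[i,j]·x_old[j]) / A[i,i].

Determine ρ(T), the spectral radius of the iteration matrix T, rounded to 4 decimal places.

0.8615

Diagonal D = diag(-16, 9, 10, -10, -11); L, U strict lower/upper.
Jacobi: T = -D⁻¹(L+U), T[4,1] = -(2)/(-11) = +0.1818; T[4,4] = 0.
  T[0,:] = [+0.0000, -0.3125, -0.3125, -0.1250, -0.0625]
  T[1,:] = [-0.1111, +0.0000, -0.5556, +0.3333, -0.2222]
  T[2,:] = [-0.2000, -0.6000, +0.0000, +0.4000, +0.1000]
  T[3,:] = [+0.2000, +0.1000, +0.2000, +0.0000, -0.3000]
  T[4,:] = [+0.1818, +0.1818, -0.3636, -0.0909, +0.0000]
moduli |λ_i(T)| = 0.8615, 0.4572, 0.4572, 0.2781, 0.2781.
ρ = 0.8615; 0.8615 < 1 ⇒ converges.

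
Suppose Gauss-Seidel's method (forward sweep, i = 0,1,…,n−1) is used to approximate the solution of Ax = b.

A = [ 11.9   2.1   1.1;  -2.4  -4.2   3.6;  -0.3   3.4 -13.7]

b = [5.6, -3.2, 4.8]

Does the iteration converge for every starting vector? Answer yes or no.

A = D + L + U where D = diag(11.9, -4.2, -13.7).
GS T = -(D+L)⁻¹U: row 0 first, T[0,2] = -(1.1)/(11.9) = -0.0924; later rows by forward substitution.
  T[0,:] = [+0.0000 -0.1765 -0.0924]
  T[1,:] = [+0.0000 +0.1008 +0.9100]
  T[2,:] = [+0.0000 +0.0289 +0.2279]
|λ(T)| sorted: 0.3385, 0.0098, 0.0000.
ρ(T) = max|λ| = 0.3385; 0.3385 < 1 ⇒ converges.

yes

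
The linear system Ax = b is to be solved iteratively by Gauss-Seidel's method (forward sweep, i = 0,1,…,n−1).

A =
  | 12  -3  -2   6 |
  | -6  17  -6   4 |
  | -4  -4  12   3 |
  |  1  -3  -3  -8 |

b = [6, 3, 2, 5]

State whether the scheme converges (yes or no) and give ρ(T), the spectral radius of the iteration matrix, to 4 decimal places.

yes, ρ = 0.6874

Diagonal D = diag(12, 17, 12, -8); L, U strict lower/upper.
T_GS = -(D+L)⁻¹U: row 0 first, T[0,3] = -(6)/(12) = -0.5000; later rows by forward substitution.
  T[0,:] = [+0.0000, +0.2500, +0.1667, -0.5000]
  T[1,:] = [+0.0000, +0.0882, +0.4118, -0.4118]
  T[2,:] = [+0.0000, +0.1127, +0.1928, -0.5539]
  T[3,:] = [+0.0000, -0.0441, -0.2059, +0.2996]
|roots of det(T-λI)|: 0.6874, 0.1362, 0.0294, 0.0000.
spectral radius ρ = 0.6874; 0.6874 < 1 ⇒ converges.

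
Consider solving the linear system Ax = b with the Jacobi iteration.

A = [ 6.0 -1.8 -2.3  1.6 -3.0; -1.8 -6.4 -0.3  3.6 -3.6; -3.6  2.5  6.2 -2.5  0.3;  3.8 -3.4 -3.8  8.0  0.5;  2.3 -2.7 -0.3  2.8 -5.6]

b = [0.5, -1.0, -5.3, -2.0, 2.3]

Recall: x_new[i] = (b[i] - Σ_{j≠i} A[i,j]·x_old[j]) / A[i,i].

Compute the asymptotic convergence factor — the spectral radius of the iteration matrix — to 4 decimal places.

1.2769

Write A = D+L+U with D = diag(6, -6.4, 6.2, 8, -5.6).
Jacobi T = -D⁻¹(L+U): T[3,2] = -(-3.8)/(8) = +0.4750; T[3,3] = 0.
  T[0,:] = [+0.0000 +0.3000 +0.3833 -0.2667 +0.5000]
  T[1,:] = [-0.2812 +0.0000 -0.0469 +0.5625 -0.5625]
  T[2,:] = [+0.5806 -0.4032 +0.0000 +0.4032 -0.0484]
  T[3,:] = [-0.4750 +0.4250 +0.4750 +0.0000 -0.0625]
  T[4,:] = [+0.4107 -0.4821 -0.0536 +0.5000 +0.0000]
|eigenvalues of T|: 1.2769, 0.7241, 0.4532, 0.1508, 0.1508.
ρ = 1.2769; 1.2769 > 1, so it fails to converge.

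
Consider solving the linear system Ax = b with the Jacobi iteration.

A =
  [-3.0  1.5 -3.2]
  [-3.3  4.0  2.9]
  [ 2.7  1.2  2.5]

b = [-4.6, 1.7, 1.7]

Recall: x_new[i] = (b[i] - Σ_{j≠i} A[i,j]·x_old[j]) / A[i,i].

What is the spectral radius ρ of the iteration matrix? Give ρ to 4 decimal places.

1.5602

Diagonal D = diag(-3, 4, 2.5); L, U strict lower/upper.
Jacobi: T = -D⁻¹(L+U), T[0,1] = -(1.5)/(-3) = +0.5000; T[0,0] = 0.
  T[0,:] = [+0.0000 +0.5000 -1.0667]
  T[1,:] = [+0.8250 +0.0000 -0.7250]
  T[2,:] = [-1.0800 -0.4800 +0.0000]
|eigenvalues of T|: 1.5602, 1.0748, 0.4853.
spectral radius ρ = 1.5602; 1.5602 > 1: divergent.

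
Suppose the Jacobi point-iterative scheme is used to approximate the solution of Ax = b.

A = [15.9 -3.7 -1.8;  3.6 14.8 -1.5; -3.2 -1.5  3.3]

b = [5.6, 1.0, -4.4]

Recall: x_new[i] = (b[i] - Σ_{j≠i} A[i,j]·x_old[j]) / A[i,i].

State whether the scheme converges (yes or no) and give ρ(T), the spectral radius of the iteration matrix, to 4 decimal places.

Write A = D+L+U with D = diag(15.9, 14.8, 3.3).
Jacobi: T = -D⁻¹(L+U), T[1,0] = -(3.6)/(14.8) = -0.2432; T[1,1] = 0.
  T[0,:] = [+0.0000  +0.2327  +0.1132]
  T[1,:] = [-0.2432  +0.0000  +0.1014]
  T[2,:] = [+0.9697  +0.4545  +0.0000]
moduli |λ_i(T)| = 0.3580, 0.2349, 0.1231.
ρ = 0.3580; 0.3580 < 1, so it converges for any x₀.

yes, ρ = 0.3580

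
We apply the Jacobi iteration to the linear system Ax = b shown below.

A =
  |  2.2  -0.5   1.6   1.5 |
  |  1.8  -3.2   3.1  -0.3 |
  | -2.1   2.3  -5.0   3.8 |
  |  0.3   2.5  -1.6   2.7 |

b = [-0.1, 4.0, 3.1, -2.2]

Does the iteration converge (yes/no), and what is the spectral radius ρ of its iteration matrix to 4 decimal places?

no, ρ = 1.2946

Write A = D+L+U with D = diag(2.2, -3.2, -5, 2.7).
Jacobi T = -D⁻¹(L+U): T[2,0] = -(-2.1)/(-5) = -0.4200; T[2,2] = 0.
  T[0,:] = [+0.0000, +0.2273, -0.7273, -0.6818]
  T[1,:] = [+0.5625, +0.0000, +0.9688, -0.0938]
  T[2,:] = [-0.4200, +0.4600, +0.0000, +0.7600]
  T[3,:] = [-0.1111, -0.9259, +0.5926, +0.0000]
|roots of det(T-λI)|: 1.2946, 0.8716, 0.6903, 0.2672.
ρ = 1.2946; 1.2946 > 1: divergent.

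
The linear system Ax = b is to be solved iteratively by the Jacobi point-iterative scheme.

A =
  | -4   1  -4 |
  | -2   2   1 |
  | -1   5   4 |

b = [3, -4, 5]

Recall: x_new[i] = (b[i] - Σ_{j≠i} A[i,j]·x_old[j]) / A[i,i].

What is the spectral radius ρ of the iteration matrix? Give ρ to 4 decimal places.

1.2614

A = D + L + U where D = diag(-4, 2, 4).
Jacobi T = -D⁻¹(L+U): T[0,2] = -(-4)/(-4) = -1.0000; T[0,0] = 0.
  T[0,:] = [+0.0000, +0.2500, -1.0000]
  T[1,:] = [+1.0000, +0.0000, -0.5000]
  T[2,:] = [+0.2500, -1.2500, +0.0000]
|eigenvalues of T|: 1.2614, 0.9829, 0.9829.
ρ(T) = max|λ| = 1.2614; 1.2614 > 1 ⇒ diverges.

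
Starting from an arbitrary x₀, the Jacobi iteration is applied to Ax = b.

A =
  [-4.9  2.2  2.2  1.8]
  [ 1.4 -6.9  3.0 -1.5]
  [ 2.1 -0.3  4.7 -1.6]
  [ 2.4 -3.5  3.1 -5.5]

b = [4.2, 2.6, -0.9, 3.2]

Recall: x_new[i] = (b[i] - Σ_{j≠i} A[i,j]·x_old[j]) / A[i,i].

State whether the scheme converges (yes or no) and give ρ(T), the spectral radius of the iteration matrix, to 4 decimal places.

yes, ρ = 0.9151

Split A = D + L + U, D = diag(-4.9, -6.9, 4.7, -5.5).
Jacobi: T = -D⁻¹(L+U), T[3,0] = -(2.4)/(-5.5) = +0.4364; T[3,3] = 0.
  T[0,:] = [+0.0000  +0.4490  +0.4490  +0.3673]
  T[1,:] = [+0.2029  +0.0000  +0.4348  -0.2174]
  T[2,:] = [-0.4468  +0.0638  +0.0000  +0.3404]
  T[3,:] = [+0.4364  -0.6364  +0.5636  +0.0000]
moduli |λ_i(T)| = 0.9151, 0.4696, 0.4696, 0.4214.
ρ = 0.9151; 0.9151 < 1: convergent.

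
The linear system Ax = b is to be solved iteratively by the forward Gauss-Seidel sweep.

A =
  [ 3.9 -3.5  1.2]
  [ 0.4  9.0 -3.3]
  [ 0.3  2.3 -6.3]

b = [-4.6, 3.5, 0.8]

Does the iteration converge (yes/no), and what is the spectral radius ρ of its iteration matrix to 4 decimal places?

Split A = D + L + U, D = diag(3.9, 9, -6.3).
Gauss-Seidel: T = -(D+L)⁻¹U, row 0 first, T[0,1] = -(-3.5)/(3.9) = +0.8974; later rows by forward substitution.
  T[0,:] = [+0.0000, +0.8974, -0.3077]
  T[1,:] = [+0.0000, -0.0399, +0.3803]
  T[2,:] = [+0.0000, +0.0282, +0.1242]
|λ(T)| sorted: 0.1742, 0.0899, 0.0000.
spectral radius ρ = 0.1742; 0.1742 < 1, so it converges for any x₀.

yes, ρ = 0.1742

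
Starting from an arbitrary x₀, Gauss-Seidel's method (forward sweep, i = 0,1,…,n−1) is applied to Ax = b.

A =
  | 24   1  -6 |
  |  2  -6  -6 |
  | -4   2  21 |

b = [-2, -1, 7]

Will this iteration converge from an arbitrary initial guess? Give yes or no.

yes

Let D = diag(24, -6, 21); L, U the strict triangles.
GS T = -(D+L)⁻¹U: row 0 first, T[0,2] = -(-6)/(24) = +0.2500; later rows by forward substitution.
  T[0,:] = [+0.0000 -0.0417 +0.2500]
  T[1,:] = [+0.0000 -0.0139 -0.9167]
  T[2,:] = [+0.0000 -0.0066 +0.1349]
|roots of det(T-λI)|: 0.1682, 0.0472, 0.0000.
ρ(T) = max|λ| = 0.1682; 0.1682 < 1: convergent.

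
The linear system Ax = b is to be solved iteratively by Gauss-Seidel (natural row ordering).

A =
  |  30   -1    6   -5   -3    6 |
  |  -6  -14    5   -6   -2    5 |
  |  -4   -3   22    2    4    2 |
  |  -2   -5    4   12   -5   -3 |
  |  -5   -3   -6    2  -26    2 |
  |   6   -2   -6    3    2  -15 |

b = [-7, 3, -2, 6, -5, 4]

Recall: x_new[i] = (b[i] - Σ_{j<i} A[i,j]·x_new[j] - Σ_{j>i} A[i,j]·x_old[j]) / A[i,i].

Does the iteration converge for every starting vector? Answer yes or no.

Split A = D + L + U, D = diag(30, -14, 22, 12, -26, -15).
T_GS = -(D+L)⁻¹U: row 0 first, T[0,3] = -(-5)/(30) = +0.1667; later rows by forward substitution.
  T[0,:] = [+0.0000, +0.0333, -0.2000, +0.1667, +0.1000, -0.2000]
  T[1,:] = [+0.0000, -0.0143, +0.4429, -0.5000, -0.1857, +0.4429]
  T[2,:] = [+0.0000, +0.0041, +0.0240, -0.1288, -0.1890, -0.0669]
  T[3,:] = [+0.0000, -0.0018, +0.1432, -0.1376, +0.4189, +0.4235]
  T[4,:] = [+0.0000, -0.0058, -0.0072, +0.0448, +0.0780, +0.1123]
  T[5,:] = [+0.0000, +0.0125, -0.1210, +0.1633, +0.2345, -0.0126]
|λ(T)| sorted: 0.3808, 0.3115, 0.0968, 0.0564, 0.0214, 0.0000.
ρ(T) = max|λ| = 0.3808; 0.3808 < 1, so it converges for any x₀.

yes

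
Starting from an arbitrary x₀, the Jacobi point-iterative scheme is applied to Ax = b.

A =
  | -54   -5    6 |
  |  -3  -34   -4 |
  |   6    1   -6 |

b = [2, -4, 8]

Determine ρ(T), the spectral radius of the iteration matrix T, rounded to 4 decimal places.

0.3547

Let D = diag(-54, -34, -6); L, U the strict triangles.
Jacobi T = -D⁻¹(L+U): T[0,2] = -(6)/(-54) = +0.1111; T[0,0] = 0.
  T[0,:] = [+0.0000 -0.0926 +0.1111]
  T[1,:] = [-0.0882 +0.0000 -0.1176]
  T[2,:] = [+1.0000 +0.1667 +0.0000]
moduli |λ_i(T)| = 0.3547, 0.2504, 0.1043.
ρ = 0.3547; 0.3547 < 1: convergent.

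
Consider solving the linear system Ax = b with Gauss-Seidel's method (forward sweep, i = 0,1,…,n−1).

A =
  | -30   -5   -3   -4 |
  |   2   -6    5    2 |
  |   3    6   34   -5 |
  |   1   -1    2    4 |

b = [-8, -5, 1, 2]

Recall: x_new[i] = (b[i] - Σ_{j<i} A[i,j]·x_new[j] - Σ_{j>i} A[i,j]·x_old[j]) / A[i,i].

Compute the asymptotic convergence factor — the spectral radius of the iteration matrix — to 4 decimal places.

0.2782

Split A = D + L + U, D = diag(-30, -6, 34, 4).
GS T = -(D+L)⁻¹U: row 0 first, T[0,3] = -(-4)/(-30) = -0.1333; later rows by forward substitution.
  T[0,:] = [+0.0000 -0.1667 -0.1000 -0.1333]
  T[1,:] = [+0.0000 -0.0556 +0.8000 +0.2889]
  T[2,:] = [+0.0000 +0.0245 -0.1324 +0.1078]
  T[3,:] = [+0.0000 +0.0155 +0.2912 +0.0516]
eigenvalue magnitudes: 0.2782, 0.2239, 0.0820, 0.0000.
ρ = 0.2782; 0.2782 < 1, so it converges for any x₀.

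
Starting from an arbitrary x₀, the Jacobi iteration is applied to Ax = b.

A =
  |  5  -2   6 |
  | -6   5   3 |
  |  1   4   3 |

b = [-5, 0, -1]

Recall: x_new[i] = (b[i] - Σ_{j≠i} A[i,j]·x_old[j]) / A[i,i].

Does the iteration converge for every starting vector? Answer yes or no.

no

A = D + L + U where D = diag(5, 5, 3).
T_J = -D⁻¹(L+U): T[1,2] = -(3)/(5) = -0.6000; T[1,1] = 0.
  T[0,:] = [+0.0000  +0.4000  -1.2000]
  T[1,:] = [+1.2000  +0.0000  -0.6000]
  T[2,:] = [-0.3333  -1.3333  +0.0000]
|roots of det(T-λI)|: 1.6918, 1.0873, 1.0873.
ρ(T) = max|λ| = 1.6918; 1.6918 > 1: divergent.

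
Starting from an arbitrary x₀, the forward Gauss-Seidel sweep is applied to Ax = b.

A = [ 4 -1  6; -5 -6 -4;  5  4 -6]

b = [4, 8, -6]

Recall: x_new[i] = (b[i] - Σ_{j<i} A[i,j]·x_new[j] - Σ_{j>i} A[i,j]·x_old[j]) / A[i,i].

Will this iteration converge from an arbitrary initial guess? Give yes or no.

yes

Split A = D + L + U, D = diag(4, -6, -6).
Gauss-Seidel: T = -(D+L)⁻¹U, row 0 first, T[0,2] = -(6)/(4) = -1.5000; later rows by forward substitution.
  T[0,:] = [+0.0000, +0.2500, -1.5000]
  T[1,:] = [+0.0000, -0.2083, +0.5833]
  T[2,:] = [+0.0000, +0.0694, -0.8611]
eigenvalue magnitudes: 0.9182, 0.1513, 0.0000.
ρ(T) = max|λ| = 0.9182; 0.9182 < 1: convergent.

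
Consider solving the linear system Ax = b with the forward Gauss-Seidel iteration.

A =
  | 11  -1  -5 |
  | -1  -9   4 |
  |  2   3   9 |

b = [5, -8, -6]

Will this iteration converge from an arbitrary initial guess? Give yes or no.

yes

Write A = D+L+U with D = diag(11, -9, 9).
GS T = -(D+L)⁻¹U: row 0 first, T[0,2] = -(-5)/(11) = +0.4545; later rows by forward substitution.
  T[0,:] = [+0.0000 +0.0909 +0.4545]
  T[1,:] = [+0.0000 -0.0101 +0.3939]
  T[2,:] = [+0.0000 -0.0168 -0.2323]
|eigenvalues of T|: 0.1968, 0.0456, 0.0000.
ρ(T) = max|λ| = 0.1968; 0.1968 < 1, so it converges for any x₀.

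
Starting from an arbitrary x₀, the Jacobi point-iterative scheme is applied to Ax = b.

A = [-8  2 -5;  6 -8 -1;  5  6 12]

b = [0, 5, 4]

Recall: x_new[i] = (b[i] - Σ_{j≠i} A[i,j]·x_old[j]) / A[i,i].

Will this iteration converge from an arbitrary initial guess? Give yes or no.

yes

A = D + L + U where D = diag(-8, -8, 12).
Jacobi: T = -D⁻¹(L+U), T[0,1] = -(2)/(-8) = +0.2500; T[0,0] = 0.
  T[0,:] = [+0.0000  +0.2500  -0.6250]
  T[1,:] = [+0.7500  +0.0000  -0.1250]
  T[2,:] = [-0.4167  -0.5000  +0.0000]
eigenvalue magnitudes: 0.8882, 0.5278, 0.5278.
ρ(T) = max|λ| = 0.8882; 0.8882 < 1, so it converges for any x₀.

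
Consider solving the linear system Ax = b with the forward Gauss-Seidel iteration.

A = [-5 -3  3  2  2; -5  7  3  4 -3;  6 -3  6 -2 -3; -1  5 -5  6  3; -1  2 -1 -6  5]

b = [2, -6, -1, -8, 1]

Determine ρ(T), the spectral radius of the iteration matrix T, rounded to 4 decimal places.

Split A = D + L + U, D = diag(-5, 7, 6, 6, 5).
Gauss-Seidel: T = -(D+L)⁻¹U, row 0 first, T[0,1] = -(-3)/(-5) = -0.6000; later rows by forward substitution.
  T[0,:] = [+0.0000  -0.6000  +0.6000  +0.4000  +0.4000]
  T[1,:] = [+0.0000  -0.4286  +0.0000  -0.2857  +0.7143]
  T[2,:] = [+0.0000  +0.3857  -0.6000  -0.2095  +0.4571]
  T[3,:] = [+0.0000  +0.5786  -0.4000  +0.1302  -0.6476]
  T[4,:] = [+0.0000  +0.8229  -0.4800  +0.3086  -0.8914]
|eigenvalues of T|: 1.1685, 0.3796, 0.1390, 0.1390, 0.0000.
spectral radius ρ = 1.1685; 1.1685 > 1: divergent.

1.1685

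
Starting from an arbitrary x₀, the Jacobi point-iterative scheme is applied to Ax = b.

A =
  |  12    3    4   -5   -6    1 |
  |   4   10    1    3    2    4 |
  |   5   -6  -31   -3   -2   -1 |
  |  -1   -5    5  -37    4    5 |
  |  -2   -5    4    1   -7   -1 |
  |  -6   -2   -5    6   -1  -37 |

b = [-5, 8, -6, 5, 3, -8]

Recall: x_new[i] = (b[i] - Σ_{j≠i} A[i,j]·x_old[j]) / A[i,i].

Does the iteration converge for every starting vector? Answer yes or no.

yes

Let D = diag(12, 10, -31, -37, -7, -37); L, U the strict triangles.
Jacobi: T = -D⁻¹(L+U), T[2,4] = -(-2)/(-31) = -0.0645; T[2,2] = 0.
  T[0,:] = [+0.0000  -0.2500  -0.3333  +0.4167  +0.5000  -0.0833]
  T[1,:] = [-0.4000  +0.0000  -0.1000  -0.3000  -0.2000  -0.4000]
  T[2,:] = [+0.1613  -0.1935  +0.0000  -0.0968  -0.0645  -0.0323]
  T[3,:] = [-0.0270  -0.1351  +0.1351  +0.0000  +0.1081  +0.1351]
  T[4,:] = [-0.2857  -0.7143  +0.5714  +0.1429  +0.0000  -0.1429]
  T[5,:] = [-0.1622  -0.0541  -0.1351  +0.1622  -0.0270  +0.0000]
|roots of det(T-λI)|: 0.7013, 0.5499, 0.5499, 0.4300, 0.2175, 0.1650.
spectral radius ρ = 0.7013; 0.7013 < 1, so it converges for any x₀.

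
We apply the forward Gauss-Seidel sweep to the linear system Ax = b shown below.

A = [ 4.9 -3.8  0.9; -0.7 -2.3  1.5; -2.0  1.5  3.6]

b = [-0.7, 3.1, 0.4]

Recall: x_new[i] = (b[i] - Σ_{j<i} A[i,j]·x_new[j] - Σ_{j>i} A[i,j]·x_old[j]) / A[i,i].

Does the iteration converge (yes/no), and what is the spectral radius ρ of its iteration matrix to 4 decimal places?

yes, ρ = 0.9340

Write A = D+L+U with D = diag(4.9, -2.3, 3.6).
T_GS = -(D+L)⁻¹U: row 0 first, T[0,2] = -(0.9)/(4.9) = -0.1837; later rows by forward substitution.
  T[0,:] = [+0.0000  +0.7755  -0.1837]
  T[1,:] = [+0.0000  -0.2360  +0.7081]
  T[2,:] = [+0.0000  +0.5292  -0.3971]
|λ(T)| sorted: 0.9340, 0.3009, 0.0000.
ρ = 0.9340; 0.9340 < 1: convergent.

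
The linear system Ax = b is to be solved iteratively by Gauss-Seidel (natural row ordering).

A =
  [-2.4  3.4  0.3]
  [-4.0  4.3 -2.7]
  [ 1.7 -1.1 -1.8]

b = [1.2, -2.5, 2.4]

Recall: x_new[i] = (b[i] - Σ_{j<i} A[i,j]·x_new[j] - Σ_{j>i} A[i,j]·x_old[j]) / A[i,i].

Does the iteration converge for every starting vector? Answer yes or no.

no

Write A = D+L+U with D = diag(-2.4, 4.3, -1.8).
Gauss-Seidel: T = -(D+L)⁻¹U, row 0 first, T[0,2] = -(0.3)/(-2.4) = +0.1250; later rows by forward substitution.
  T[0,:] = [+0.0000  +1.4167  +0.1250]
  T[1,:] = [+0.0000  +1.3178  +0.7442]
  T[2,:] = [+0.0000  +0.5326  -0.3367]
|λ(T)| sorted: 1.5301, 0.5490, 0.0000.
spectral radius ρ = 1.5301; 1.5301 > 1: divergent.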